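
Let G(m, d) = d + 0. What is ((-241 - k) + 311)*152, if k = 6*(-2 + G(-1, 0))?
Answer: 12464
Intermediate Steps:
G(m, d) = d
k = -12 (k = 6*(-2 + 0) = 6*(-2) = -12)
((-241 - k) + 311)*152 = ((-241 - 1*(-12)) + 311)*152 = ((-241 + 12) + 311)*152 = (-229 + 311)*152 = 82*152 = 12464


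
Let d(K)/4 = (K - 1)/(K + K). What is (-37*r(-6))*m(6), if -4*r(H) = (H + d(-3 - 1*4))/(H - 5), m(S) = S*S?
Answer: 8658/77 ≈ 112.44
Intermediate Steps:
d(K) = 2*(-1 + K)/K (d(K) = 4*((K - 1)/(K + K)) = 4*((-1 + K)/((2*K))) = 4*((-1 + K)*(1/(2*K))) = 4*((-1 + K)/(2*K)) = 2*(-1 + K)/K)
m(S) = S**2
r(H) = -(16/7 + H)/(4*(-5 + H)) (r(H) = -(H + (2 - 2/(-3 - 1*4)))/(4*(H - 5)) = -(H + (2 - 2/(-3 - 4)))/(4*(-5 + H)) = -(H + (2 - 2/(-7)))/(4*(-5 + H)) = -(H + (2 - 2*(-1/7)))/(4*(-5 + H)) = -(H + (2 + 2/7))/(4*(-5 + H)) = -(H + 16/7)/(4*(-5 + H)) = -(16/7 + H)/(4*(-5 + H)))
(-37*r(-6))*m(6) = -37*(-16 - 7*(-6))/(28*(-5 - 6))*6**2 = -37*(-16 + 42)/(28*(-11))*36 = -37*(-1)*26/(28*11)*36 = -37*(-13/154)*36 = (481/154)*36 = 8658/77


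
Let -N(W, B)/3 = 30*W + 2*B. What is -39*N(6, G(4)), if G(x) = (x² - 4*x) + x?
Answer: 21996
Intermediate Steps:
G(x) = x² - 3*x
N(W, B) = -90*W - 6*B (N(W, B) = -3*(30*W + 2*B) = -3*(2*B + 30*W) = -90*W - 6*B)
-39*N(6, G(4)) = -39*(-90*6 - 24*(-3 + 4)) = -39*(-540 - 24) = -39*(-564) = 21996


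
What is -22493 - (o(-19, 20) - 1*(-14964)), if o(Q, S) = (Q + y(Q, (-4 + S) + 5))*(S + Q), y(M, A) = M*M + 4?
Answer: -37803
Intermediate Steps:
y(M, A) = 4 + M**2 (y(M, A) = M**2 + 4 = 4 + M**2)
o(Q, S) = (Q + S)*(4 + Q + Q**2) (o(Q, S) = (Q + (4 + Q**2))*(S + Q) = (4 + Q + Q**2)*(Q + S) = (Q + S)*(4 + Q + Q**2))
-22493 - (o(-19, 20) - 1*(-14964)) = -22493 - (((-19)**2 - 19*20 - 19*(4 + (-19)**2) + 20*(4 + (-19)**2)) - 1*(-14964)) = -22493 - ((361 - 380 - 19*(4 + 361) + 20*(4 + 361)) + 14964) = -22493 - ((361 - 380 - 19*365 + 20*365) + 14964) = -22493 - ((361 - 380 - 6935 + 7300) + 14964) = -22493 - (346 + 14964) = -22493 - 1*15310 = -22493 - 15310 = -37803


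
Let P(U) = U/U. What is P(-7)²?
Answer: 1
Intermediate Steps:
P(U) = 1
P(-7)² = 1² = 1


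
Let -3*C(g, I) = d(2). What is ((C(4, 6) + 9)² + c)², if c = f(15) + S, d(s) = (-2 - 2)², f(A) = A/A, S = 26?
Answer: 132496/81 ≈ 1635.8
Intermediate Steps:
f(A) = 1
d(s) = 16 (d(s) = (-4)² = 16)
c = 27 (c = 1 + 26 = 27)
C(g, I) = -16/3 (C(g, I) = -⅓*16 = -16/3)
((C(4, 6) + 9)² + c)² = ((-16/3 + 9)² + 27)² = ((11/3)² + 27)² = (121/9 + 27)² = (364/9)² = 132496/81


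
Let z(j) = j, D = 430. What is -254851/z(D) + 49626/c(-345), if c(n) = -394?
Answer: -60875237/84710 ≈ -718.63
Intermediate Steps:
-254851/z(D) + 49626/c(-345) = -254851/430 + 49626/(-394) = -254851*1/430 + 49626*(-1/394) = -254851/430 - 24813/197 = -60875237/84710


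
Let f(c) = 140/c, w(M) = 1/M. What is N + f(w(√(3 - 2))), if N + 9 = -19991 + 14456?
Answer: -5404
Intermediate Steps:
N = -5544 (N = -9 + (-19991 + 14456) = -9 - 5535 = -5544)
w(M) = 1/M
N + f(w(√(3 - 2))) = -5544 + 140/(1/(√(3 - 2))) = -5544 + 140/(1/(√1)) = -5544 + 140/(1/1) = -5544 + 140/1 = -5544 + 140*1 = -5544 + 140 = -5404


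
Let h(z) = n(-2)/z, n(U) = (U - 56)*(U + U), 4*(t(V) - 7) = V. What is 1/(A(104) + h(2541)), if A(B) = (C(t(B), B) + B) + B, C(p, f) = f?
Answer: 2541/793024 ≈ 0.0032042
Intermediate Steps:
t(V) = 7 + V/4
n(U) = 2*U*(-56 + U) (n(U) = (-56 + U)*(2*U) = 2*U*(-56 + U))
h(z) = 232/z (h(z) = (2*(-2)*(-56 - 2))/z = (2*(-2)*(-58))/z = 232/z)
A(B) = 3*B (A(B) = (B + B) + B = 2*B + B = 3*B)
1/(A(104) + h(2541)) = 1/(3*104 + 232/2541) = 1/(312 + 232*(1/2541)) = 1/(312 + 232/2541) = 1/(793024/2541) = 2541/793024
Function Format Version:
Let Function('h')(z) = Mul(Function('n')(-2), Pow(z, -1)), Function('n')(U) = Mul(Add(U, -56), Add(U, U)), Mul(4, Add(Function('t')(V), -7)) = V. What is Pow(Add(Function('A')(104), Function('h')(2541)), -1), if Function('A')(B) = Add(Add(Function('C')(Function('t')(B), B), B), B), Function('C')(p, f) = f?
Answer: Rational(2541, 793024) ≈ 0.0032042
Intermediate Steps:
Function('t')(V) = Add(7, Mul(Rational(1, 4), V))
Function('n')(U) = Mul(2, U, Add(-56, U)) (Function('n')(U) = Mul(Add(-56, U), Mul(2, U)) = Mul(2, U, Add(-56, U)))
Function('h')(z) = Mul(232, Pow(z, -1)) (Function('h')(z) = Mul(Mul(2, -2, Add(-56, -2)), Pow(z, -1)) = Mul(Mul(2, -2, -58), Pow(z, -1)) = Mul(232, Pow(z, -1)))
Function('A')(B) = Mul(3, B) (Function('A')(B) = Add(Add(B, B), B) = Add(Mul(2, B), B) = Mul(3, B))
Pow(Add(Function('A')(104), Function('h')(2541)), -1) = Pow(Add(Mul(3, 104), Mul(232, Pow(2541, -1))), -1) = Pow(Add(312, Mul(232, Rational(1, 2541))), -1) = Pow(Add(312, Rational(232, 2541)), -1) = Pow(Rational(793024, 2541), -1) = Rational(2541, 793024)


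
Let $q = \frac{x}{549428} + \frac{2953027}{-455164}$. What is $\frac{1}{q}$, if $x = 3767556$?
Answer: $\frac{62519961548}{23095035157} \approx 2.7071$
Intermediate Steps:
$q = \frac{23095035157}{62519961548}$ ($q = \frac{3767556}{549428} + \frac{2953027}{-455164} = 3767556 \cdot \frac{1}{549428} + 2953027 \left(- \frac{1}{455164}\right) = \frac{941889}{137357} - \frac{2953027}{455164} = \frac{23095035157}{62519961548} \approx 0.3694$)
$\frac{1}{q} = \frac{1}{\frac{23095035157}{62519961548}} = \frac{62519961548}{23095035157}$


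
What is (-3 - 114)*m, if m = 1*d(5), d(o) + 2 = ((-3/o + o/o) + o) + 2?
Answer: -3159/5 ≈ -631.80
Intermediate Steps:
d(o) = 1 + o - 3/o (d(o) = -2 + (((-3/o + o/o) + o) + 2) = -2 + (((-3/o + 1) + o) + 2) = -2 + (((1 - 3/o) + o) + 2) = -2 + ((1 + o - 3/o) + 2) = -2 + (3 + o - 3/o) = 1 + o - 3/o)
m = 27/5 (m = 1*(1 + 5 - 3/5) = 1*(1 + 5 - 3*⅕) = 1*(1 + 5 - ⅗) = 1*(27/5) = 27/5 ≈ 5.4000)
(-3 - 114)*m = (-3 - 114)*(27/5) = -117*27/5 = -3159/5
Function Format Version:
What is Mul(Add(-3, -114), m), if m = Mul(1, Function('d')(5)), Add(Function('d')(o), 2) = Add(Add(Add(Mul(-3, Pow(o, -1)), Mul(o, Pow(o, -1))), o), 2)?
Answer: Rational(-3159, 5) ≈ -631.80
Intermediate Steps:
Function('d')(o) = Add(1, o, Mul(-3, Pow(o, -1))) (Function('d')(o) = Add(-2, Add(Add(Add(Mul(-3, Pow(o, -1)), Mul(o, Pow(o, -1))), o), 2)) = Add(-2, Add(Add(Add(Mul(-3, Pow(o, -1)), 1), o), 2)) = Add(-2, Add(Add(Add(1, Mul(-3, Pow(o, -1))), o), 2)) = Add(-2, Add(Add(1, o, Mul(-3, Pow(o, -1))), 2)) = Add(-2, Add(3, o, Mul(-3, Pow(o, -1)))) = Add(1, o, Mul(-3, Pow(o, -1))))
m = Rational(27, 5) (m = Mul(1, Add(1, 5, Mul(-3, Pow(5, -1)))) = Mul(1, Add(1, 5, Mul(-3, Rational(1, 5)))) = Mul(1, Add(1, 5, Rational(-3, 5))) = Mul(1, Rational(27, 5)) = Rational(27, 5) ≈ 5.4000)
Mul(Add(-3, -114), m) = Mul(Add(-3, -114), Rational(27, 5)) = Mul(-117, Rational(27, 5)) = Rational(-3159, 5)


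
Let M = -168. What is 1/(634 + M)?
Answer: 1/466 ≈ 0.0021459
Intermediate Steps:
1/(634 + M) = 1/(634 - 168) = 1/466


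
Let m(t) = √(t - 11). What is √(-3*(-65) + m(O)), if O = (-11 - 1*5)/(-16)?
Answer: √(195 + I*√10) ≈ 13.965 + 0.1132*I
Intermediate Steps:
O = 1 (O = (-11 - 5)*(-1/16) = -16*(-1/16) = 1)
m(t) = √(-11 + t)
√(-3*(-65) + m(O)) = √(-3*(-65) + √(-11 + 1)) = √(195 + √(-10)) = √(195 + I*√10)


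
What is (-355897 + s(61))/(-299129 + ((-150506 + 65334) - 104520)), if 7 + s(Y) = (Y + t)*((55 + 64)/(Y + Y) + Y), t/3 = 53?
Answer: 20878434/29818081 ≈ 0.70019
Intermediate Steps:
t = 159 (t = 3*53 = 159)
s(Y) = -7 + (159 + Y)*(Y + 119/(2*Y)) (s(Y) = -7 + (Y + 159)*((55 + 64)/(Y + Y) + Y) = -7 + (159 + Y)*(119/((2*Y)) + Y) = -7 + (159 + Y)*(119*(1/(2*Y)) + Y) = -7 + (159 + Y)*(119/(2*Y) + Y) = -7 + (159 + Y)*(Y + 119/(2*Y)))
(-355897 + s(61))/(-299129 + ((-150506 + 65334) - 104520)) = (-355897 + (105/2 + 61² + 159*61 + (18921/2)/61))/(-299129 + ((-150506 + 65334) - 104520)) = (-355897 + (105/2 + 3721 + 9699 + (18921/2)*(1/61)))/(-299129 + (-85172 - 104520)) = (-355897 + (105/2 + 3721 + 9699 + 18921/122))/(-299129 - 189692) = (-355897 + 831283/61)/(-488821) = -20878434/61*(-1/488821) = 20878434/29818081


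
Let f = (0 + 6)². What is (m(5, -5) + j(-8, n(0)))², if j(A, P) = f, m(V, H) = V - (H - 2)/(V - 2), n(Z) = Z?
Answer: 16900/9 ≈ 1877.8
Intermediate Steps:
f = 36 (f = 6² = 36)
m(V, H) = V - (-2 + H)/(-2 + V)
j(A, P) = 36
(m(5, -5) + j(-8, n(0)))² = ((2 + 5² - 1*(-5) - 2*5)/(-2 + 5) + 36)² = ((2 + 25 + 5 - 10)/3 + 36)² = ((⅓)*22 + 36)² = (22/3 + 36)² = (130/3)² = 16900/9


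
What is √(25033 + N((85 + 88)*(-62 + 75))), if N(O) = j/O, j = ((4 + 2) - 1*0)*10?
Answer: √126617073973/2249 ≈ 158.22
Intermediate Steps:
j = 60 (j = (6 + 0)*10 = 6*10 = 60)
N(O) = 60/O
√(25033 + N((85 + 88)*(-62 + 75))) = √(25033 + 60/(((85 + 88)*(-62 + 75)))) = √(25033 + 60/((173*13))) = √(25033 + 60/2249) = √(56299277/2249) = √126617073973/2249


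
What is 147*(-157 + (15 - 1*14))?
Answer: -22932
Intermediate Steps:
147*(-157 + (15 - 1*14)) = 147*(-157 + (15 - 14)) = 147*(-157 + 1) = 147*(-156) = -22932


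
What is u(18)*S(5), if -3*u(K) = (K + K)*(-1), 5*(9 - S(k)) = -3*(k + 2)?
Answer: 792/5 ≈ 158.40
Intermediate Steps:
S(k) = 51/5 + 3*k/5 (S(k) = 9 - (-3)*(k + 2)/5 = 9 - (-3)*(2 + k)/5 = 9 - (-6 - 3*k)/5 = 9 + (6/5 + 3*k/5) = 51/5 + 3*k/5)
u(K) = 2*K/3 (u(K) = -(K + K)*(-1)/3 = -2*K*(-1)/3 = -(-2)*K/3 = 2*K/3)
u(18)*S(5) = ((2/3)*18)*(51/5 + (3/5)*5) = 12*(51/5 + 3) = 12*(66/5) = 792/5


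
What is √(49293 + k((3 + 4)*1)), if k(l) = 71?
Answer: 2*√12341 ≈ 222.18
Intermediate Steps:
√(49293 + k((3 + 4)*1)) = √(49293 + 71) = √49364 = 2*√12341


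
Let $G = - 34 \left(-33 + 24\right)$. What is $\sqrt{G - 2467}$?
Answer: $i \sqrt{2161} \approx 46.487 i$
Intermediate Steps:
$G = 306$ ($G = \left(-34\right) \left(-9\right) = 306$)
$\sqrt{G - 2467} = \sqrt{306 - 2467} = \sqrt{-2161} = i \sqrt{2161}$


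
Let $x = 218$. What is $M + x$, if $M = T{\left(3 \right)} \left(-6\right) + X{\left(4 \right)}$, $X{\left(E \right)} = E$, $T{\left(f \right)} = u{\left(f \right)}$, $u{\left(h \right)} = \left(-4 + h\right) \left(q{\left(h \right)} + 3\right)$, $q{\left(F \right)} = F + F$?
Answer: $276$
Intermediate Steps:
$q{\left(F \right)} = 2 F$
$u{\left(h \right)} = \left(-4 + h\right) \left(3 + 2 h\right)$ ($u{\left(h \right)} = \left(-4 + h\right) \left(2 h + 3\right) = \left(-4 + h\right) \left(3 + 2 h\right)$)
$T{\left(f \right)} = -12 - 5 f + 2 f^{2}$
$M = 58$ ($M = \left(-12 - 15 + 2 \cdot 3^{2}\right) \left(-6\right) + 4 = \left(-12 - 15 + 2 \cdot 9\right) \left(-6\right) + 4 = \left(-12 - 15 + 18\right) \left(-6\right) + 4 = \left(-9\right) \left(-6\right) + 4 = 54 + 4 = 58$)
$M + x = 58 + 218 = 276$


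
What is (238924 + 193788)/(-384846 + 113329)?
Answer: -432712/271517 ≈ -1.5937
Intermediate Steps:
(238924 + 193788)/(-384846 + 113329) = 432712/(-271517) = 432712*(-1/271517) = -432712/271517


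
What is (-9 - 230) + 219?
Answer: -20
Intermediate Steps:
(-9 - 230) + 219 = -239 + 219 = -20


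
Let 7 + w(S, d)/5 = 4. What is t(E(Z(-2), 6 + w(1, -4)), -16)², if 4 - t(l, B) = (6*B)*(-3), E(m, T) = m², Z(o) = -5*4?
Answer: 80656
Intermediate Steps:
w(S, d) = -15 (w(S, d) = -35 + 5*4 = -35 + 20 = -15)
Z(o) = -20
t(l, B) = 4 + 18*B (t(l, B) = 4 - 6*B*(-3) = 4 - (-18)*B = 4 + 18*B)
t(E(Z(-2), 6 + w(1, -4)), -16)² = (4 + 18*(-16))² = (4 - 288)² = (-284)² = 80656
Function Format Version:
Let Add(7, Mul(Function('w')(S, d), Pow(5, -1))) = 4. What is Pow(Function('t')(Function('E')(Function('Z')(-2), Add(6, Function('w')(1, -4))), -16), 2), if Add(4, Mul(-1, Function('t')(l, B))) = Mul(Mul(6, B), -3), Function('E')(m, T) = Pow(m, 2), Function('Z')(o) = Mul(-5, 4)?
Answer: 80656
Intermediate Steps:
Function('w')(S, d) = -15 (Function('w')(S, d) = Add(-35, Mul(5, 4)) = Add(-35, 20) = -15)
Function('Z')(o) = -20
Function('t')(l, B) = Add(4, Mul(18, B)) (Function('t')(l, B) = Add(4, Mul(-1, Mul(Mul(6, B), -3))) = Add(4, Mul(-1, Mul(-18, B))) = Add(4, Mul(18, B)))
Pow(Function('t')(Function('E')(Function('Z')(-2), Add(6, Function('w')(1, -4))), -16), 2) = Pow(Add(4, Mul(18, -16)), 2) = Pow(Add(4, -288), 2) = Pow(-284, 2) = 80656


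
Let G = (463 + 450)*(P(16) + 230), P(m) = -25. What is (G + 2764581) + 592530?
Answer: 3544276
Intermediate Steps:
G = 187165 (G = (463 + 450)*(-25 + 230) = 913*205 = 187165)
(G + 2764581) + 592530 = (187165 + 2764581) + 592530 = 2951746 + 592530 = 3544276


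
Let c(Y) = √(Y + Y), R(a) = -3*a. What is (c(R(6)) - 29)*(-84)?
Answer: 2436 - 504*I ≈ 2436.0 - 504.0*I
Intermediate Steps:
c(Y) = √2*√Y (c(Y) = √(2*Y) = √2*√Y)
(c(R(6)) - 29)*(-84) = (√2*√(-3*6) - 29)*(-84) = (√2*√(-18) - 29)*(-84) = (√2*(3*I*√2) - 29)*(-84) = (6*I - 29)*(-84) = (-29 + 6*I)*(-84) = 2436 - 504*I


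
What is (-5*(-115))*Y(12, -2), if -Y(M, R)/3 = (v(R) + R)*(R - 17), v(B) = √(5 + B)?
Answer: -65550 + 32775*√3 ≈ -8782.0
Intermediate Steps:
Y(M, R) = -3*(-17 + R)*(R + √(5 + R)) (Y(M, R) = -3*(√(5 + R) + R)*(R - 17) = -3*(R + √(5 + R))*(-17 + R) = -3*(-17 + R)*(R + √(5 + R)))
(-5*(-115))*Y(12, -2) = (-5*(-115))*(-3*(-2)² + 51*(-2) + 51*√(5 - 2) - 3*(-2)*√(5 - 2)) = 575*(-3*4 - 102 + 51*√3 - 3*(-2)*√3) = 575*(-12 - 102 + 51*√3 + 6*√3) = 575*(-114 + 57*√3) = -65550 + 32775*√3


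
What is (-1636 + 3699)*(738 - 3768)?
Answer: -6250890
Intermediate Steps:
(-1636 + 3699)*(738 - 3768) = 2063*(-3030) = -6250890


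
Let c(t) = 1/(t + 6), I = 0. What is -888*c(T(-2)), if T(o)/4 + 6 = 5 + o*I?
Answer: -444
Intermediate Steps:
T(o) = -4 (T(o) = -24 + 4*(5 + o*0) = -24 + 4*(5 + 0) = -24 + 4*5 = -24 + 20 = -4)
c(t) = 1/(6 + t)
-888*c(T(-2)) = -888/(6 - 4) = -888/2 = -888*½ = -444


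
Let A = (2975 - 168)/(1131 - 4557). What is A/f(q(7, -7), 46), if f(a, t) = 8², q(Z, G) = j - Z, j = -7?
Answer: -2807/219264 ≈ -0.012802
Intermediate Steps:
A = -2807/3426 (A = 2807/(-3426) = 2807*(-1/3426) = -2807/3426 ≈ -0.81932)
q(Z, G) = -7 - Z
f(a, t) = 64
A/f(q(7, -7), 46) = -2807/3426/64 = -2807/3426*1/64 = -2807/219264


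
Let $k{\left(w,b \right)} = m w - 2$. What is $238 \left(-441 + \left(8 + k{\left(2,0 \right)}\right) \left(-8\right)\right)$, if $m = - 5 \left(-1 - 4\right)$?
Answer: $-211582$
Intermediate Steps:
$m = 25$ ($m = \left(-5\right) \left(-5\right) = 25$)
$k{\left(w,b \right)} = -2 + 25 w$ ($k{\left(w,b \right)} = 25 w - 2 = -2 + 25 w$)
$238 \left(-441 + \left(8 + k{\left(2,0 \right)}\right) \left(-8\right)\right) = 238 \left(-441 + \left(8 + \left(-2 + 25 \cdot 2\right)\right) \left(-8\right)\right) = 238 \left(-441 + \left(8 + \left(-2 + 50\right)\right) \left(-8\right)\right) = 238 \left(-441 + \left(8 + 48\right) \left(-8\right)\right) = 238 \left(-441 + 56 \left(-8\right)\right) = 238 \left(-441 - 448\right) = 238 \left(-889\right) = -211582$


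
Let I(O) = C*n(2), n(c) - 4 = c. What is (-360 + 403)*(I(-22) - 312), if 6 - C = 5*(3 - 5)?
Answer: -9288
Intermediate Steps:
n(c) = 4 + c
C = 16 (C = 6 - 5*(3 - 5) = 6 - 5*(-2) = 6 - 1*(-10) = 6 + 10 = 16)
I(O) = 96 (I(O) = 16*(4 + 2) = 16*6 = 96)
(-360 + 403)*(I(-22) - 312) = (-360 + 403)*(96 - 312) = 43*(-216) = -9288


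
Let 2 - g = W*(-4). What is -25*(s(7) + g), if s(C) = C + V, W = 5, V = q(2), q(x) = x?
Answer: -775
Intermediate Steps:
V = 2
g = 22 (g = 2 - 5*(-4) = 2 - 1*(-20) = 2 + 20 = 22)
s(C) = 2 + C (s(C) = C + 2 = 2 + C)
-25*(s(7) + g) = -25*((2 + 7) + 22) = -25*(9 + 22) = -25*31 = -775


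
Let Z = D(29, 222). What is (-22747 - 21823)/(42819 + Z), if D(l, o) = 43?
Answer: -22285/21431 ≈ -1.0398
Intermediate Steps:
Z = 43
(-22747 - 21823)/(42819 + Z) = (-22747 - 21823)/(42819 + 43) = -44570/42862 = -44570*1/42862 = -22285/21431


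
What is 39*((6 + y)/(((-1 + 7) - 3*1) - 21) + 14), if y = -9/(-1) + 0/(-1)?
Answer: 1027/2 ≈ 513.50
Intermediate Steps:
y = 9 (y = -9*(-1) + 0*(-1) = 9 + 0 = 9)
39*((6 + y)/(((-1 + 7) - 3*1) - 21) + 14) = 39*((6 + 9)/(((-1 + 7) - 3*1) - 21) + 14) = 39*(15/((6 - 3) - 21) + 14) = 39*(15/(3 - 21) + 14) = 39*(15/(-18) + 14) = 39*(15*(-1/18) + 14) = 39*(-⅚ + 14) = 39*(79/6) = 1027/2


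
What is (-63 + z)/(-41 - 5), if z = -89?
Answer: 76/23 ≈ 3.3043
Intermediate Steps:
(-63 + z)/(-41 - 5) = (-63 - 89)/(-41 - 5) = -152/(-46) = -152*(-1/46) = 76/23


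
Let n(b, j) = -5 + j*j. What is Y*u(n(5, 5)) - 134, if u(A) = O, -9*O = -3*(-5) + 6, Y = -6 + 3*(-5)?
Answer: -85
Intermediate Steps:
n(b, j) = -5 + j²
Y = -21 (Y = -6 - 15 = -21)
O = -7/3 (O = -(-3*(-5) + 6)/9 = -(15 + 6)/9 = -⅑*21 = -7/3 ≈ -2.3333)
u(A) = -7/3
Y*u(n(5, 5)) - 134 = -21*(-7/3) - 134 = 49 - 134 = -85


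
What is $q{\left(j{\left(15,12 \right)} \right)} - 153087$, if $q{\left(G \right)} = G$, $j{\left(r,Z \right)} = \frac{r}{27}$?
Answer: $- \frac{1377778}{9} \approx -1.5309 \cdot 10^{5}$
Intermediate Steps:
$j{\left(r,Z \right)} = \frac{r}{27}$ ($j{\left(r,Z \right)} = r \frac{1}{27} = \frac{r}{27}$)
$q{\left(j{\left(15,12 \right)} \right)} - 153087 = \frac{1}{27} \cdot 15 - 153087 = \frac{5}{9} - 153087 = - \frac{1377778}{9}$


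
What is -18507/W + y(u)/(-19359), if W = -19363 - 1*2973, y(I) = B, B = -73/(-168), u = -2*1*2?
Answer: 7523613457/9080455104 ≈ 0.82855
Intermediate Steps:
u = -4 (u = -2*2 = -4)
B = 73/168 (B = -73*(-1/168) = 73/168 ≈ 0.43452)
y(I) = 73/168
W = -22336 (W = -19363 - 2973 = -22336)
-18507/W + y(u)/(-19359) = -18507/(-22336) + (73/168)/(-19359) = -18507*(-1/22336) + (73/168)*(-1/19359) = 18507/22336 - 73/3252312 = 7523613457/9080455104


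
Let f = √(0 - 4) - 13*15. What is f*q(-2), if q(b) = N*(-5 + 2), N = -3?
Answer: -1755 + 18*I ≈ -1755.0 + 18.0*I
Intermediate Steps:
q(b) = 9 (q(b) = -3*(-5 + 2) = -3*(-3) = 9)
f = -195 + 2*I (f = √(-4) - 195 = 2*I - 195 = -195 + 2*I ≈ -195.0 + 2.0*I)
f*q(-2) = (-195 + 2*I)*9 = -1755 + 18*I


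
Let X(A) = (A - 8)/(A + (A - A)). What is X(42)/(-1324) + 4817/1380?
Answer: 1859839/532910 ≈ 3.4900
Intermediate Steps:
X(A) = (-8 + A)/A (X(A) = (-8 + A)/(A + 0) = (-8 + A)/A)
X(42)/(-1324) + 4817/1380 = ((-8 + 42)/42)/(-1324) + 4817/1380 = ((1/42)*34)*(-1/1324) + 4817*(1/1380) = (17/21)*(-1/1324) + 4817/1380 = -17/27804 + 4817/1380 = 1859839/532910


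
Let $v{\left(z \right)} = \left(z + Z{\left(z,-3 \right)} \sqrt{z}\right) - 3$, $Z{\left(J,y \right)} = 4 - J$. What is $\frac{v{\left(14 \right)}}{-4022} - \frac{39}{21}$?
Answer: $- \frac{52363}{28154} + \frac{5 \sqrt{14}}{2011} \approx -1.8506$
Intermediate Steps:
$v{\left(z \right)} = -3 + z + \sqrt{z} \left(4 - z\right)$ ($v{\left(z \right)} = \left(z + \left(4 - z\right) \sqrt{z}\right) - 3 = \left(z + \sqrt{z} \left(4 - z\right)\right) - 3 = -3 + z + \sqrt{z} \left(4 - z\right)$)
$\frac{v{\left(14 \right)}}{-4022} - \frac{39}{21} = \frac{-3 + 14 + \sqrt{14} \left(4 - 14\right)}{-4022} - \frac{39}{21} = \left(-3 + 14 + \sqrt{14} \left(4 - 14\right)\right) \left(- \frac{1}{4022}\right) - \frac{13}{7} = \left(-3 + 14 + \sqrt{14} \left(-10\right)\right) \left(- \frac{1}{4022}\right) - \frac{13}{7} = \left(-3 + 14 - 10 \sqrt{14}\right) \left(- \frac{1}{4022}\right) - \frac{13}{7} = \left(11 - 10 \sqrt{14}\right) \left(- \frac{1}{4022}\right) - \frac{13}{7} = \left(- \frac{11}{4022} + \frac{5 \sqrt{14}}{2011}\right) - \frac{13}{7} = - \frac{52363}{28154} + \frac{5 \sqrt{14}}{2011}$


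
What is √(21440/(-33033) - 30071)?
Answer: I*√271186401759/3003 ≈ 173.41*I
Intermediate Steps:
√(21440/(-33033) - 30071) = √(21440*(-1/33033) - 30071) = √(-21440/33033 - 30071) = √(-993356783/33033) = I*√271186401759/3003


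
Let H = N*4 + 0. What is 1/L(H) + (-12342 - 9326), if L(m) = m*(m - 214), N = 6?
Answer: -98806081/4560 ≈ -21668.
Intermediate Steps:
H = 24 (H = 6*4 + 0 = 24 + 0 = 24)
L(m) = m*(-214 + m)
1/L(H) + (-12342 - 9326) = 1/(24*(-214 + 24)) + (-12342 - 9326) = 1/(24*(-190)) - 21668 = 1/(-4560) - 21668 = -1/4560 - 21668 = -98806081/4560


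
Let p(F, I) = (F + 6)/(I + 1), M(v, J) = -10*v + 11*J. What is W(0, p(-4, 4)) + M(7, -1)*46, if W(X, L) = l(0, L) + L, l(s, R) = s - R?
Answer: -3726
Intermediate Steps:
p(F, I) = (6 + F)/(1 + I)
W(X, L) = 0 (W(X, L) = (0 - L) + L = -L + L = 0)
W(0, p(-4, 4)) + M(7, -1)*46 = 0 + (-10*7 + 11*(-1))*46 = 0 + (-70 - 11)*46 = 0 - 81*46 = 0 - 3726 = -3726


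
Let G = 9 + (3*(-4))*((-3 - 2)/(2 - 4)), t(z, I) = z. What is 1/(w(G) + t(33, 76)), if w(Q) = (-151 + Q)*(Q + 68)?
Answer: -1/8051 ≈ -0.00012421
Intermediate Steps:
G = -21 (G = 9 - (-60)/(-2) = 9 - (-60)*(-1)/2 = 9 - 12*5/2 = 9 - 30 = -21)
w(Q) = (-151 + Q)*(68 + Q)
1/(w(G) + t(33, 76)) = 1/((-10268 + (-21)² - 83*(-21)) + 33) = 1/((-10268 + 441 + 1743) + 33) = 1/(-8084 + 33) = 1/(-8051) = -1/8051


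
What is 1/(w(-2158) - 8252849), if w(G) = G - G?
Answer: -1/8252849 ≈ -1.2117e-7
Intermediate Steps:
w(G) = 0
1/(w(-2158) - 8252849) = 1/(0 - 8252849) = 1/(-8252849) = -1/8252849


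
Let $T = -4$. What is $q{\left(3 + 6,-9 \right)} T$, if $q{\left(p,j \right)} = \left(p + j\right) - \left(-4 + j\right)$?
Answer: $-52$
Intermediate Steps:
$q{\left(p,j \right)} = 4 + p$ ($q{\left(p,j \right)} = \left(j + p\right) - \left(-4 + j\right) = 4 + p$)
$q{\left(3 + 6,-9 \right)} T = \left(4 + \left(3 + 6\right)\right) \left(-4\right) = \left(4 + 9\right) \left(-4\right) = 13 \left(-4\right) = -52$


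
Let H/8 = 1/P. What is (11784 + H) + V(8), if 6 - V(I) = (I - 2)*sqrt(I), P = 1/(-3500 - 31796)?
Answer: -270578 - 12*sqrt(2) ≈ -2.7060e+5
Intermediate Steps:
P = -1/35296 (P = 1/(-35296) = -1/35296 ≈ -2.8332e-5)
V(I) = 6 - sqrt(I)*(-2 + I) (V(I) = 6 - (I - 2)*sqrt(I) = 6 - (-2 + I)*sqrt(I) = 6 - sqrt(I)*(-2 + I))
H = -282368 (H = 8/(-1/35296) = 8*(-35296) = -282368)
(11784 + H) + V(8) = (11784 - 282368) + (6 - 8**(3/2) + 2*sqrt(8)) = -270584 + (6 - 16*sqrt(2) + 2*(2*sqrt(2))) = -270584 + (6 - 16*sqrt(2) + 4*sqrt(2)) = -270584 + (6 - 12*sqrt(2)) = -270578 - 12*sqrt(2)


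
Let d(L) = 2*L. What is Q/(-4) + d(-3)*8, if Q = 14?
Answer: -103/2 ≈ -51.500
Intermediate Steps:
Q/(-4) + d(-3)*8 = 14/(-4) + (2*(-3))*8 = 14*(-1/4) - 6*8 = -7/2 - 48 = -103/2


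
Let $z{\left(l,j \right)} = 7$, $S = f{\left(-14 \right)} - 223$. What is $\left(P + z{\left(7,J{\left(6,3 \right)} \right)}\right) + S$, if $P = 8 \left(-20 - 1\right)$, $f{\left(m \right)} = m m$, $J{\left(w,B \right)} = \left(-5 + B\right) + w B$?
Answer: $-188$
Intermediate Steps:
$J{\left(w,B \right)} = -5 + B + B w$ ($J{\left(w,B \right)} = \left(-5 + B\right) + B w = -5 + B + B w$)
$f{\left(m \right)} = m^{2}$
$P = -168$ ($P = 8 \left(-21\right) = -168$)
$S = -27$ ($S = \left(-14\right)^{2} - 223 = 196 - 223 = -27$)
$\left(P + z{\left(7,J{\left(6,3 \right)} \right)}\right) + S = \left(-168 + 7\right) - 27 = -161 - 27 = -188$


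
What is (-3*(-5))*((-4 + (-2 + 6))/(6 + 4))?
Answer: 0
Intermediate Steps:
(-3*(-5))*((-4 + (-2 + 6))/(6 + 4)) = 15*((-4 + 4)/10) = 15*(0*(1/10)) = 15*0 = 0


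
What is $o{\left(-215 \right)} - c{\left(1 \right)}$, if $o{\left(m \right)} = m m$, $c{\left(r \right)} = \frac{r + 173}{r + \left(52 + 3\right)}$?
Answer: $\frac{1294213}{28} \approx 46222.0$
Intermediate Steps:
$c{\left(r \right)} = \frac{173 + r}{55 + r}$ ($c{\left(r \right)} = \frac{173 + r}{r + 55} = \frac{173 + r}{55 + r}$)
$o{\left(m \right)} = m^{2}$
$o{\left(-215 \right)} - c{\left(1 \right)} = \left(-215\right)^{2} - \frac{173 + 1}{55 + 1} = 46225 - \frac{1}{56} \cdot 174 = 46225 - \frac{87}{28} = \frac{1294213}{28}$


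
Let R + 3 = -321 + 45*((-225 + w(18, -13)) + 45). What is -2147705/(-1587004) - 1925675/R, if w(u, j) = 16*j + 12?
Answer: 193318059545/1710393561 ≈ 113.03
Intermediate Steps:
w(u, j) = 12 + 16*j
R = -17244 (R = -3 + (-321 + 45*((-225 + (12 + 16*(-13))) + 45)) = -3 + (-321 + 45*((-225 + (12 - 208)) + 45)) = -3 + (-321 + 45*((-225 - 196) + 45)) = -3 + (-321 + 45*(-421 + 45)) = -3 + (-321 + 45*(-376)) = -3 + (-321 - 16920) = -3 - 17241 = -17244)
-2147705/(-1587004) - 1925675/R = -2147705/(-1587004) - 1925675/(-17244) = -2147705*(-1/1587004) - 1925675*(-1/17244) = 2147705/1587004 + 1925675/17244 = 193318059545/1710393561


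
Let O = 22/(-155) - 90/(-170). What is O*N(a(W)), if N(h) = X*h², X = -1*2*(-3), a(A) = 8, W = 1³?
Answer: 392064/2635 ≈ 148.79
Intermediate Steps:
W = 1
X = 6 (X = -2*(-3) = 6)
N(h) = 6*h²
O = 1021/2635 (O = 22*(-1/155) - 90*(-1/170) = -22/155 + 9/17 = 1021/2635 ≈ 0.38748)
O*N(a(W)) = 1021*(6*8²)/2635 = 1021*(6*64)/2635 = (1021/2635)*384 = 392064/2635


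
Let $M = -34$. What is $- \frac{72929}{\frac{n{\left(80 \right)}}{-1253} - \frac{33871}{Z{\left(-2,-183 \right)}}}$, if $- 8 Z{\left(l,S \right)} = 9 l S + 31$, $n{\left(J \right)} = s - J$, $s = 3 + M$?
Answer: $- \frac{6200788225}{6936571} \approx -893.93$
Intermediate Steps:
$s = -31$ ($s = 3 - 34 = -31$)
$n{\left(J \right)} = -31 - J$
$Z{\left(l,S \right)} = - \frac{31}{8} - \frac{9 S l}{8}$ ($Z{\left(l,S \right)} = - \frac{9 l S + 31}{8} = - \frac{9 S l + 31}{8} = - \frac{31 + 9 S l}{8} = - \frac{31}{8} - \frac{9 S l}{8}$)
$- \frac{72929}{\frac{n{\left(80 \right)}}{-1253} - \frac{33871}{Z{\left(-2,-183 \right)}}} = - \frac{72929}{\frac{-31 - 80}{-1253} - \frac{33871}{- \frac{31}{8} - \left(- \frac{1647}{8}\right) \left(-2\right)}} = - \frac{72929}{\left(-31 - 80\right) \left(- \frac{1}{1253}\right) - \frac{33871}{- \frac{31}{8} - \frac{1647}{4}}} = - \frac{72929}{\left(-111\right) \left(- \frac{1}{1253}\right) - \frac{33871}{- \frac{3325}{8}}} = - \frac{72929}{\frac{111}{1253} - - \frac{270968}{3325}} = - \frac{72929}{\frac{111}{1253} + \frac{270968}{3325}} = - \frac{72929}{\frac{6936571}{85025}} = \left(-72929\right) \frac{85025}{6936571} = - \frac{6200788225}{6936571}$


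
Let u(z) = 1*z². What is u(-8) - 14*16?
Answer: -160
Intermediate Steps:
u(z) = z²
u(-8) - 14*16 = (-8)² - 14*16 = 64 - 224 = -160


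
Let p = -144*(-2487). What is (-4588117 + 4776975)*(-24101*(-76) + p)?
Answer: 413562003832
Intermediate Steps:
p = 358128
(-4588117 + 4776975)*(-24101*(-76) + p) = (-4588117 + 4776975)*(-24101*(-76) + 358128) = 188858*(1831676 + 358128) = 188858*2189804 = 413562003832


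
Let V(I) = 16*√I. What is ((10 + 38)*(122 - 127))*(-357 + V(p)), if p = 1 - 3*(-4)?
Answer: 85680 - 3840*√13 ≈ 71835.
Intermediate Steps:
p = 13 (p = 1 + 12 = 13)
((10 + 38)*(122 - 127))*(-357 + V(p)) = ((10 + 38)*(122 - 127))*(-357 + 16*√13) = (48*(-5))*(-357 + 16*√13) = -240*(-357 + 16*√13) = 85680 - 3840*√13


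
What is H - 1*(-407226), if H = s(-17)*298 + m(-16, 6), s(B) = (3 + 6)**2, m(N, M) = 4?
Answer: 431368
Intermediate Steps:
s(B) = 81 (s(B) = 9**2 = 81)
H = 24142 (H = 81*298 + 4 = 24138 + 4 = 24142)
H - 1*(-407226) = 24142 - 1*(-407226) = 24142 + 407226 = 431368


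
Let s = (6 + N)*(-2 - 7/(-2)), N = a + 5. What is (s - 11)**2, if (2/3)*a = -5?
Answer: 529/16 ≈ 33.063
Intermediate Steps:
a = -15/2 (a = (3/2)*(-5) = -15/2 ≈ -7.5000)
N = -5/2 (N = -15/2 + 5 = -5/2 ≈ -2.5000)
s = 21/4 (s = (6 - 5/2)*(-2 - 7/(-2)) = 7*(-2 - 7*(-1/2))/2 = 7*(-2 + 7/2)/2 = (7/2)*(3/2) = 21/4 ≈ 5.2500)
(s - 11)**2 = (21/4 - 11)**2 = (-23/4)**2 = 529/16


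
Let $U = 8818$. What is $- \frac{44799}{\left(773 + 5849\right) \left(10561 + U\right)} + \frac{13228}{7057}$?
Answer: $\frac{1697203171721}{905608847066} \approx 1.8741$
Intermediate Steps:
$- \frac{44799}{\left(773 + 5849\right) \left(10561 + U\right)} + \frac{13228}{7057} = - \frac{44799}{\left(773 + 5849\right) \left(10561 + 8818\right)} + \frac{13228}{7057} = - \frac{44799}{6622 \cdot 19379} + 13228 \cdot \frac{1}{7057} = - \frac{44799}{128327738} + \frac{13228}{7057} = \frac{1697203171721}{905608847066}$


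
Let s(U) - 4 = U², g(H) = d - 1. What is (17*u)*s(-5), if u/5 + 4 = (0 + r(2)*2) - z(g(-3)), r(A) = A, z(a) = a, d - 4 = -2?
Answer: -2465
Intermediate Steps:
d = 2 (d = 4 - 2 = 2)
g(H) = 1 (g(H) = 2 - 1 = 1)
s(U) = 4 + U²
u = -5 (u = -20 + 5*((0 + 2*2) - 1*1) = -20 + 5*((0 + 4) - 1) = -20 + 5*(4 - 1) = -20 + 5*3 = -20 + 15 = -5)
(17*u)*s(-5) = (17*(-5))*(4 + (-5)²) = -85*(4 + 25) = -85*29 = -2465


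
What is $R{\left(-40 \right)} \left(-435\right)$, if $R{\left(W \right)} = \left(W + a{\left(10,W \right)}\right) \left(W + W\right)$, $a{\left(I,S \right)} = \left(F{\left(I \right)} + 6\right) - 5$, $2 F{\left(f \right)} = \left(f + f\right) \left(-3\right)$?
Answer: $-2401200$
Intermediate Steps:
$F{\left(f \right)} = - 3 f$ ($F{\left(f \right)} = \frac{\left(f + f\right) \left(-3\right)}{2} = \frac{2 f \left(-3\right)}{2} = \frac{\left(-6\right) f}{2} = - 3 f$)
$a{\left(I,S \right)} = 1 - 3 I$ ($a{\left(I,S \right)} = \left(- 3 I + 6\right) - 5 = \left(6 - 3 I\right) - 5 = 1 - 3 I$)
$R{\left(W \right)} = 2 W \left(-29 + W\right)$ ($R{\left(W \right)} = \left(W + \left(1 - 30\right)\right) \left(W + W\right) = \left(W + \left(1 - 30\right)\right) 2 W = \left(W - 29\right) 2 W = \left(-29 + W\right) 2 W = 2 W \left(-29 + W\right)$)
$R{\left(-40 \right)} \left(-435\right) = 2 \left(-40\right) \left(-29 - 40\right) \left(-435\right) = 2 \left(-40\right) \left(-69\right) \left(-435\right) = 5520 \left(-435\right) = -2401200$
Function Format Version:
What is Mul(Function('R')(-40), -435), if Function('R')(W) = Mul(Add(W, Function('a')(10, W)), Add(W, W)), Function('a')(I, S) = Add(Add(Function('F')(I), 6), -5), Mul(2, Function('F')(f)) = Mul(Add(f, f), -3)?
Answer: -2401200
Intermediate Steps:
Function('F')(f) = Mul(-3, f) (Function('F')(f) = Mul(Rational(1, 2), Mul(Add(f, f), -3)) = Mul(Rational(1, 2), Mul(Mul(2, f), -3)) = Mul(Rational(1, 2), Mul(-6, f)) = Mul(-3, f))
Function('a')(I, S) = Add(1, Mul(-3, I)) (Function('a')(I, S) = Add(Add(Mul(-3, I), 6), -5) = Add(Add(6, Mul(-3, I)), -5) = Add(1, Mul(-3, I)))
Function('R')(W) = Mul(2, W, Add(-29, W)) (Function('R')(W) = Mul(Add(W, Add(1, Mul(-3, 10))), Add(W, W)) = Mul(Add(W, Add(1, -30)), Mul(2, W)) = Mul(Add(W, -29), Mul(2, W)) = Mul(Add(-29, W), Mul(2, W)) = Mul(2, W, Add(-29, W)))
Mul(Function('R')(-40), -435) = Mul(Mul(2, -40, Add(-29, -40)), -435) = Mul(Mul(2, -40, -69), -435) = Mul(5520, -435) = -2401200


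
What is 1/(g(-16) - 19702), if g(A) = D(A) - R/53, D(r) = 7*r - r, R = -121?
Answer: -53/1049173 ≈ -5.0516e-5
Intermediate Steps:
D(r) = 6*r
g(A) = 121/53 + 6*A (g(A) = 6*A - (-121)/53 = 6*A - 1*(-121/53) = 6*A + 121/53 = 121/53 + 6*A)
1/(g(-16) - 19702) = 1/((121/53 + 6*(-16)) - 19702) = 1/((121/53 - 96) - 19702) = 1/(-4967/53 - 19702) = 1/(-1049173/53) = -53/1049173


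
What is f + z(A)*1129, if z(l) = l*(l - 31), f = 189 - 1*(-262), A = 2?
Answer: -65031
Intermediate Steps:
f = 451 (f = 189 + 262 = 451)
z(l) = l*(-31 + l)
f + z(A)*1129 = 451 + (2*(-31 + 2))*1129 = 451 + (2*(-29))*1129 = 451 - 58*1129 = 451 - 65482 = -65031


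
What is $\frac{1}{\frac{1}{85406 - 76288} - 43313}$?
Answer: $- \frac{9118}{394927933} \approx -2.3088 \cdot 10^{-5}$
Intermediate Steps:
$\frac{1}{\frac{1}{85406 - 76288} - 43313} = \frac{1}{\frac{1}{9118} - 43313} = \frac{1}{- \frac{394927933}{9118}} = - \frac{9118}{394927933}$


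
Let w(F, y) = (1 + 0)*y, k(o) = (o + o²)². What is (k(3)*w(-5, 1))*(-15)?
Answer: -2160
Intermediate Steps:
w(F, y) = y (w(F, y) = 1*y = y)
(k(3)*w(-5, 1))*(-15) = ((3²*(1 + 3)²)*1)*(-15) = ((9*4²)*1)*(-15) = ((9*16)*1)*(-15) = (144*1)*(-15) = 144*(-15) = -2160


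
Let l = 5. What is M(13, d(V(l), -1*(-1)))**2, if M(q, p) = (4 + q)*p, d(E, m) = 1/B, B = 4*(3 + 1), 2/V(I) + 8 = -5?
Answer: 289/256 ≈ 1.1289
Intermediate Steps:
V(I) = -2/13 (V(I) = 2/(-8 - 5) = 2/(-13) = 2*(-1/13) = -2/13)
B = 16 (B = 4*4 = 16)
d(E, m) = 1/16
M(q, p) = p*(4 + q)
M(13, d(V(l), -1*(-1)))**2 = ((4 + 13)/16)**2 = ((1/16)*17)**2 = (17/16)**2 = 289/256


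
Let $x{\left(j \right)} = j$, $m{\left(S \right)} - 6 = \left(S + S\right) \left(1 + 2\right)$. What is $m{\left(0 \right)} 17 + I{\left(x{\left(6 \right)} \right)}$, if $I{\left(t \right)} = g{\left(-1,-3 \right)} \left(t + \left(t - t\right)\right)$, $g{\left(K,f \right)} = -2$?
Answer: $90$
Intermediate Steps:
$m{\left(S \right)} = 6 + 6 S$ ($m{\left(S \right)} = 6 + \left(S + S\right) \left(1 + 2\right) = 6 + 2 S 3 = 6 + 6 S$)
$I{\left(t \right)} = - 2 t$ ($I{\left(t \right)} = - 2 \left(t + \left(t - t\right)\right) = - 2 \left(t + 0\right) = - 2 t$)
$m{\left(0 \right)} 17 + I{\left(x{\left(6 \right)} \right)} = \left(6 + 6 \cdot 0\right) 17 - 12 = \left(6 + 0\right) 17 - 12 = 6 \cdot 17 - 12 = 102 - 12 = 90$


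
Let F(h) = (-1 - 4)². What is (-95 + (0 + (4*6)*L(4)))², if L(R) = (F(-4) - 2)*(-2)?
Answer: 1437601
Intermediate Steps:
F(h) = 25 (F(h) = (-5)² = 25)
L(R) = -46 (L(R) = (25 - 2)*(-2) = 23*(-2) = -46)
(-95 + (0 + (4*6)*L(4)))² = (-95 + (0 + (4*6)*(-46)))² = (-95 + (0 + 24*(-46)))² = (-95 + (0 - 1104))² = (-95 - 1104)² = (-1199)² = 1437601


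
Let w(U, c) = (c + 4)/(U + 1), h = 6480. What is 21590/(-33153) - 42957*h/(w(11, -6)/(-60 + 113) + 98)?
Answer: -2934668178258610/1033146939 ≈ -2.8405e+6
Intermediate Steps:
w(U, c) = (4 + c)/(1 + U)
21590/(-33153) - 42957*h/(w(11, -6)/(-60 + 113) + 98) = 21590/(-33153) - 42957*6480/(((4 - 6)/(1 + 11))/(-60 + 113) + 98) = 21590*(-1/33153) - 42957*6480/((-2/12)/53 + 98) = -21590/33153 - 42957*6480/(((1/12)*(-2))/53 + 98) = -21590/33153 - 42957*6480/((1/53)*(-⅙) + 98) = -21590/33153 - 42957*6480/(-1/318 + 98) = -21590/33153 - 42957/((31163/318)*(1/6480)) = -21590/33153 - 42957/31163/2060640 = -21590/33153 - 42957*2060640/31163 = -21590/33153 - 88518912480/31163 = -2934668178258610/1033146939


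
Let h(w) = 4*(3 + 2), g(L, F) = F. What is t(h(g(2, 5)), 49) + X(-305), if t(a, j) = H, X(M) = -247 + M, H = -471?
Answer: -1023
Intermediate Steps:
h(w) = 20 (h(w) = 4*5 = 20)
t(a, j) = -471
t(h(g(2, 5)), 49) + X(-305) = -471 + (-247 - 305) = -471 - 552 = -1023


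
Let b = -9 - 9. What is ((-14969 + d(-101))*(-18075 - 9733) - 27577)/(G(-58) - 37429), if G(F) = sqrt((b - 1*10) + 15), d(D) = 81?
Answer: -15494779829683/1400930054 - 413977927*I*sqrt(13)/1400930054 ≈ -11060.0 - 1.0654*I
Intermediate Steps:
b = -18
G(F) = I*sqrt(13) (G(F) = sqrt((-18 - 1*10) + 15) = sqrt((-18 - 10) + 15) = sqrt(-28 + 15) = sqrt(-13) = I*sqrt(13))
((-14969 + d(-101))*(-18075 - 9733) - 27577)/(G(-58) - 37429) = ((-14969 + 81)*(-18075 - 9733) - 27577)/(I*sqrt(13) - 37429) = (-14888*(-27808) - 27577)/(-37429 + I*sqrt(13)) = (414005504 - 27577)/(-37429 + I*sqrt(13)) = 413977927/(-37429 + I*sqrt(13))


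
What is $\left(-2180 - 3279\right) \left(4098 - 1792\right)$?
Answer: $-12588454$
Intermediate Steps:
$\left(-2180 - 3279\right) \left(4098 - 1792\right) = \left(-5459\right) 2306 = -12588454$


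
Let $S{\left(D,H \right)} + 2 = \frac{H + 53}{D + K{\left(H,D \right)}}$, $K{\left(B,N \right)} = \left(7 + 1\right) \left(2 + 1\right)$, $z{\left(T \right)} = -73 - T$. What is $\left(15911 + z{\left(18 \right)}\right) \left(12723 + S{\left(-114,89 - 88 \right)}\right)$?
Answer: $201236728$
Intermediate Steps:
$K{\left(B,N \right)} = 24$ ($K{\left(B,N \right)} = 8 \cdot 3 = 24$)
$S{\left(D,H \right)} = -2 + \frac{53 + H}{24 + D}$ ($S{\left(D,H \right)} = -2 + \frac{H + 53}{D + 24} = -2 + \frac{53 + H}{24 + D}$)
$\left(15911 + z{\left(18 \right)}\right) \left(12723 + S{\left(-114,89 - 88 \right)}\right) = \left(15911 - 91\right) \left(12723 + \frac{5 + \left(89 - 88\right) - -228}{24 - 114}\right) = \left(15911 - 91\right) \left(12723 + \frac{5 + 1 + 228}{-90}\right) = \left(15911 - 91\right) \left(12723 - \frac{13}{5}\right) = 15820 \left(12723 - \frac{13}{5}\right) = 15820 \cdot \frac{63602}{5} = 201236728$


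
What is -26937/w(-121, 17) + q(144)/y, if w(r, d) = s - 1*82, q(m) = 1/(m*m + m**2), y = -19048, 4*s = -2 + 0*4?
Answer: 14186077544393/43447726080 ≈ 326.51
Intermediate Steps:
s = -1/2 (s = (-2 + 0*4)/4 = (-2 + 0)/4 = (1/4)*(-2) = -1/2 ≈ -0.50000)
q(m) = 1/(2*m**2) (q(m) = 1/(m**2 + m**2) = 1/(2*m**2))
w(r, d) = -165/2 (w(r, d) = -1/2 - 1*82 = -1/2 - 82 = -165/2)
-26937/w(-121, 17) + q(144)/y = -26937/(-165/2) + ((1/2)/144**2)/(-19048) = -26937*(-2/165) + ((1/2)*(1/20736))*(-1/19048) = 17958/55 + (1/41472)*(-1/19048) = 17958/55 - 1/789958656 = 14186077544393/43447726080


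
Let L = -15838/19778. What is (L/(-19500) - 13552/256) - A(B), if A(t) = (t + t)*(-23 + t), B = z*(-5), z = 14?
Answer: -10083705725449/771342000 ≈ -13073.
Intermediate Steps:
L = -7919/9889 (L = -15838*1/19778 = -7919/9889 ≈ -0.80079)
B = -70 (B = 14*(-5) = -70)
A(t) = 2*t*(-23 + t) (A(t) = (2*t)*(-23 + t) = 2*t*(-23 + t))
(L/(-19500) - 13552/256) - A(B) = (-7919/9889/(-19500) - 13552/256) - 2*(-70)*(-23 - 70) = (-7919/9889*(-1/19500) - 13552*1/256) - 2*(-70)*(-93) = (7919/192835500 - 847/16) - 1*13020 = -40832885449/771342000 - 13020 = -10083705725449/771342000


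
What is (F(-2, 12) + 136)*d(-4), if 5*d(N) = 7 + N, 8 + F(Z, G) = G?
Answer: 84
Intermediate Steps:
F(Z, G) = -8 + G
d(N) = 7/5 + N/5 (d(N) = (7 + N)/5 = 7/5 + N/5)
(F(-2, 12) + 136)*d(-4) = ((-8 + 12) + 136)*(7/5 + (⅕)*(-4)) = (4 + 136)*(7/5 - ⅘) = 140*(⅗) = 84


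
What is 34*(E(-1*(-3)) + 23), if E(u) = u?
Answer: 884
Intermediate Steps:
34*(E(-1*(-3)) + 23) = 34*(-1*(-3) + 23) = 34*(3 + 23) = 34*26 = 884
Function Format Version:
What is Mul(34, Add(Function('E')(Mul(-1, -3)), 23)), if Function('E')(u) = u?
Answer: 884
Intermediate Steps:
Mul(34, Add(Function('E')(Mul(-1, -3)), 23)) = Mul(34, Add(Mul(-1, -3), 23)) = Mul(34, Add(3, 23)) = Mul(34, 26) = 884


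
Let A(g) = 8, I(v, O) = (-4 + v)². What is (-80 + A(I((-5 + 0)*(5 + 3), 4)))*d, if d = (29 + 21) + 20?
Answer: -5040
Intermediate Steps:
d = 70 (d = 50 + 20 = 70)
(-80 + A(I((-5 + 0)*(5 + 3), 4)))*d = (-80 + 8)*70 = -72*70 = -5040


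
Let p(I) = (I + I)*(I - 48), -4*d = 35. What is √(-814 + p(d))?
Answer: √2866/4 ≈ 13.384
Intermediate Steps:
d = -35/4 (d = -¼*35 = -35/4 ≈ -8.7500)
p(I) = 2*I*(-48 + I) (p(I) = (2*I)*(-48 + I) = 2*I*(-48 + I))
√(-814 + p(d)) = √(-814 + 2*(-35/4)*(-48 - 35/4)) = √(-814 + 2*(-35/4)*(-227/4)) = √(-814 + 7945/8) = √(1433/8) = √2866/4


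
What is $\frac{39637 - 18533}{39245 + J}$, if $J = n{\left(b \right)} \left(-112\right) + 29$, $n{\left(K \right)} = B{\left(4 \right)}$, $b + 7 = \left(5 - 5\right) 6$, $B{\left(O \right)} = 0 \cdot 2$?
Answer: $\frac{10552}{19637} \approx 0.53735$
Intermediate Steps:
$B{\left(O \right)} = 0$
$b = -7$ ($b = -7 + \left(5 - 5\right) 6 = -7 + 0 \cdot 6 = -7 + 0 = -7$)
$n{\left(K \right)} = 0$
$J = 29$ ($J = 0 \left(-112\right) + 29 = 0 + 29 = 29$)
$\frac{39637 - 18533}{39245 + J} = \frac{39637 - 18533}{39245 + 29} = \frac{21104}{39274} = 21104 \cdot \frac{1}{39274} = \frac{10552}{19637}$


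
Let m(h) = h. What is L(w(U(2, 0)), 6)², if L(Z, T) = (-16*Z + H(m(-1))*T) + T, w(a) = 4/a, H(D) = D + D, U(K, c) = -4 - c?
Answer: 100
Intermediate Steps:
H(D) = 2*D
L(Z, T) = -T - 16*Z (L(Z, T) = (-16*Z + (2*(-1))*T) + T = (-16*Z - 2*T) + T = -T - 16*Z)
L(w(U(2, 0)), 6)² = (-1*6 - 64/(-4 - 1*0))² = (-6 - 64/(-4 + 0))² = (-6 - 64/(-4))² = (-6 - 64*(-1)/4)² = (-6 - 16*(-1))² = (-6 + 16)² = 10² = 100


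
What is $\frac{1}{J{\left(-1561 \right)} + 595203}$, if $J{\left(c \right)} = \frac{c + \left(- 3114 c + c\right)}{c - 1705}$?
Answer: $\frac{1633}{969537583} \approx 1.6843 \cdot 10^{-6}$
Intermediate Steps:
$J{\left(c \right)} = - \frac{3112 c}{-1705 + c}$ ($J{\left(c \right)} = \frac{c - 3113 c}{-1705 + c} = \frac{\left(-3112\right) c}{-1705 + c} = - \frac{3112 c}{-1705 + c}$)
$\frac{1}{J{\left(-1561 \right)} + 595203} = \frac{1}{\left(-3112\right) \left(-1561\right) \frac{1}{-1705 - 1561} + 595203} = \frac{1}{\left(-3112\right) \left(-1561\right) \frac{1}{-3266} + 595203} = \frac{1}{\left(-3112\right) \left(-1561\right) \left(- \frac{1}{3266}\right) + 595203} = \frac{1}{- \frac{2428916}{1633} + 595203} = \frac{1}{\frac{969537583}{1633}} = \frac{1633}{969537583}$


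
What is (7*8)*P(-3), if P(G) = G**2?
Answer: 504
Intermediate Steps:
(7*8)*P(-3) = (7*8)*(-3)**2 = 56*9 = 504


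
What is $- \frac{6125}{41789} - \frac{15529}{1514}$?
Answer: $- \frac{658214631}{63268546} \approx -10.404$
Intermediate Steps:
$- \frac{6125}{41789} - \frac{15529}{1514} = - \frac{658214631}{63268546}$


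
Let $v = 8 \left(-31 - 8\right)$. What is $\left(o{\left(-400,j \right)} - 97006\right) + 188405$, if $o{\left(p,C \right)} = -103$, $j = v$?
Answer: $91296$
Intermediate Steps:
$v = -312$ ($v = 8 \left(-39\right) = -312$)
$j = -312$
$\left(o{\left(-400,j \right)} - 97006\right) + 188405 = \left(-103 - 97006\right) + 188405 = -97109 + 188405 = 91296$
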